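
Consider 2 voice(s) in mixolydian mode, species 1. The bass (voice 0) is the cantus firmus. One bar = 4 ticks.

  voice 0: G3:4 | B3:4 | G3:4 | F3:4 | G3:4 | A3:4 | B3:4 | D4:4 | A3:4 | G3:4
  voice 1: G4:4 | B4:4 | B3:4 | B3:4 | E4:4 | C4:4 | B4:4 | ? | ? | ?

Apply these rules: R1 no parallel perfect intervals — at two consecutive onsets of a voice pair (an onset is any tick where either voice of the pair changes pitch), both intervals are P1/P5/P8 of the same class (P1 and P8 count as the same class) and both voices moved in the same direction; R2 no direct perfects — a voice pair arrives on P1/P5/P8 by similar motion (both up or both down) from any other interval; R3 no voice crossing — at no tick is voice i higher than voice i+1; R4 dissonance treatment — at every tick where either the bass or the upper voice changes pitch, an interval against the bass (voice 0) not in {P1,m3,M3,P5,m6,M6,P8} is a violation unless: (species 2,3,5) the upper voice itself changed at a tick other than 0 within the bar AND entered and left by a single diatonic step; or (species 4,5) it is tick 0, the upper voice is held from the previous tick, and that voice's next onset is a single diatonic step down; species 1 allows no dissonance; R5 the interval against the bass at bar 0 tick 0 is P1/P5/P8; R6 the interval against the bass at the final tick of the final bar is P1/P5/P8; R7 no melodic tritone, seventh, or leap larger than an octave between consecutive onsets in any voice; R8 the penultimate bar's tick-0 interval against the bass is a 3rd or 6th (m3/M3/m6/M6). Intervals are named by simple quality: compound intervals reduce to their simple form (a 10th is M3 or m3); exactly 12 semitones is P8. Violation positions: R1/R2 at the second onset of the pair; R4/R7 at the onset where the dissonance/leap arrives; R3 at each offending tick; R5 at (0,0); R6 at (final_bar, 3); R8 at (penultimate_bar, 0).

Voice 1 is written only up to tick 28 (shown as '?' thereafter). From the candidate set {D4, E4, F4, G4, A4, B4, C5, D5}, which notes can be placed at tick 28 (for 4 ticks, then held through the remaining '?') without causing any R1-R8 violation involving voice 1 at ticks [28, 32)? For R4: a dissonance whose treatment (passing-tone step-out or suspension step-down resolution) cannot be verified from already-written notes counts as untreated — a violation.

D4: legal
E4: violates R4
F4: violates R7
G4: violates R4
A4: legal
B4: legal
C5: violates R4
D5: violates R1

{A4, B4, D4}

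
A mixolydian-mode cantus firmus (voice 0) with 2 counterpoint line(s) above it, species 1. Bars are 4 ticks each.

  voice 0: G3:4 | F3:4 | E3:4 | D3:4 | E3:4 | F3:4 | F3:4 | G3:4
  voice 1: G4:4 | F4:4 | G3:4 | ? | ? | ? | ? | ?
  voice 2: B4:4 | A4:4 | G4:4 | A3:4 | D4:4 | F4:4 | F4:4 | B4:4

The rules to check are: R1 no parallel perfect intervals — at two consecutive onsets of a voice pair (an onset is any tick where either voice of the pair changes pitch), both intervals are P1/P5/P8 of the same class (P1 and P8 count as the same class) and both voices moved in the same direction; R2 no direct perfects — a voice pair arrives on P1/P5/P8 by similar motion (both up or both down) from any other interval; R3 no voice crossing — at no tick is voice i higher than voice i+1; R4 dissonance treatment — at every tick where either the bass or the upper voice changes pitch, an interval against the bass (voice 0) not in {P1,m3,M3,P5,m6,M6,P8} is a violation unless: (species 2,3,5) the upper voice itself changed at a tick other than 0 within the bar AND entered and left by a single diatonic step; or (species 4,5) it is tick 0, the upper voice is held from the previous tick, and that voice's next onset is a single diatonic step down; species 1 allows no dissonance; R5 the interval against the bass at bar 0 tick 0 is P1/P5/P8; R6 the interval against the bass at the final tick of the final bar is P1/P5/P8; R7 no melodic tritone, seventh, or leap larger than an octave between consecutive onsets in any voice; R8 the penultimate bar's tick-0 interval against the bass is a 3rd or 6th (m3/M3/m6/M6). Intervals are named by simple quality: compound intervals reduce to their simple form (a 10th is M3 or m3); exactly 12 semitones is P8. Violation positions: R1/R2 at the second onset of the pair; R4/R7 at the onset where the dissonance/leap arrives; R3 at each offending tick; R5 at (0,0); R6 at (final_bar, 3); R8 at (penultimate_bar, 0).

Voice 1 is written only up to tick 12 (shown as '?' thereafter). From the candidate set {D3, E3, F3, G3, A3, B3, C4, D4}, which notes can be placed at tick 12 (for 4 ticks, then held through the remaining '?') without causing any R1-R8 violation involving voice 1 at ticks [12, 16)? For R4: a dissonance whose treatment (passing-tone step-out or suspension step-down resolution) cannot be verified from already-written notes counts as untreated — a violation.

{A3, F3}

D3: violates R2
E3: violates R4
F3: legal
G3: violates R4
A3: legal
B3: violates R3
C4: violates R3,R4
D4: violates R3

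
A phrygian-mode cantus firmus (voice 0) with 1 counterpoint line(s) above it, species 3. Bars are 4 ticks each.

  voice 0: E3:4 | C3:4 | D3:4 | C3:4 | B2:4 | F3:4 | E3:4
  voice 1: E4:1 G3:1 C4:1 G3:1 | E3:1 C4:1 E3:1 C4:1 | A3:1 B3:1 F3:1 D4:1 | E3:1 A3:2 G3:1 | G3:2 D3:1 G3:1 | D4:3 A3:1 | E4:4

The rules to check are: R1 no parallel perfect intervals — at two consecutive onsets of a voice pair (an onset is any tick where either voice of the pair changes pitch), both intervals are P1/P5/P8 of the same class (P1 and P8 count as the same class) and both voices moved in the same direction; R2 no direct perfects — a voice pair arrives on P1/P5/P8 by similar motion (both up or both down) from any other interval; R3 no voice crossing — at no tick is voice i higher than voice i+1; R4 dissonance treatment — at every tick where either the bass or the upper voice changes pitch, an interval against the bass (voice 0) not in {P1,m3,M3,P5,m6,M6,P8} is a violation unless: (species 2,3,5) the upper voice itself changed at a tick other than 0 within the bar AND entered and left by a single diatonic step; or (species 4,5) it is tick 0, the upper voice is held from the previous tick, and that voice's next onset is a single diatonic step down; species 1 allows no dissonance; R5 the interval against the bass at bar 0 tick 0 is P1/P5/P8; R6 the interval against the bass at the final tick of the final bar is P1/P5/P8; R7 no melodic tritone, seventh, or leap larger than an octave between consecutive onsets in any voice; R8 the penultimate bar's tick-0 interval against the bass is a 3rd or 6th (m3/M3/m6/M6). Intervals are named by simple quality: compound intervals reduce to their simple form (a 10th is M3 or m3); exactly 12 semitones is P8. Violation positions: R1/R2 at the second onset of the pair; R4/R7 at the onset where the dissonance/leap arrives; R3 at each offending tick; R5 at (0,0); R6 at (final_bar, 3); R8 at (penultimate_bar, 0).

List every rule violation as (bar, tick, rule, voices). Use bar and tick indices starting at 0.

bar 0: v0=E3 v1=E4 downbeat P8
bar 1: v0=C3 v1=E3 downbeat M3
bar 2: v0=D3 v1=A3 downbeat P5
bar 3: v0=C3 v1=E3 downbeat M3
bar 4: v0=B2 v1=G3 downbeat m6
bar 5: v0=F3 v1=D4 downbeat M6
bar 6: v0=E3 v1=E4 downbeat P8
  -> R7 @ bar 2 tick 2 v(1,): B3->F3 leap 6st
  -> R7 @ bar 3 tick 0 v(1,): D4->E3 leap 10st
  -> R7 @ bar 5 tick 0 v(0,): B2->F3 leap 6st

(2, 2, R7, (1,))
(3, 0, R7, (1,))
(5, 0, R7, (0,))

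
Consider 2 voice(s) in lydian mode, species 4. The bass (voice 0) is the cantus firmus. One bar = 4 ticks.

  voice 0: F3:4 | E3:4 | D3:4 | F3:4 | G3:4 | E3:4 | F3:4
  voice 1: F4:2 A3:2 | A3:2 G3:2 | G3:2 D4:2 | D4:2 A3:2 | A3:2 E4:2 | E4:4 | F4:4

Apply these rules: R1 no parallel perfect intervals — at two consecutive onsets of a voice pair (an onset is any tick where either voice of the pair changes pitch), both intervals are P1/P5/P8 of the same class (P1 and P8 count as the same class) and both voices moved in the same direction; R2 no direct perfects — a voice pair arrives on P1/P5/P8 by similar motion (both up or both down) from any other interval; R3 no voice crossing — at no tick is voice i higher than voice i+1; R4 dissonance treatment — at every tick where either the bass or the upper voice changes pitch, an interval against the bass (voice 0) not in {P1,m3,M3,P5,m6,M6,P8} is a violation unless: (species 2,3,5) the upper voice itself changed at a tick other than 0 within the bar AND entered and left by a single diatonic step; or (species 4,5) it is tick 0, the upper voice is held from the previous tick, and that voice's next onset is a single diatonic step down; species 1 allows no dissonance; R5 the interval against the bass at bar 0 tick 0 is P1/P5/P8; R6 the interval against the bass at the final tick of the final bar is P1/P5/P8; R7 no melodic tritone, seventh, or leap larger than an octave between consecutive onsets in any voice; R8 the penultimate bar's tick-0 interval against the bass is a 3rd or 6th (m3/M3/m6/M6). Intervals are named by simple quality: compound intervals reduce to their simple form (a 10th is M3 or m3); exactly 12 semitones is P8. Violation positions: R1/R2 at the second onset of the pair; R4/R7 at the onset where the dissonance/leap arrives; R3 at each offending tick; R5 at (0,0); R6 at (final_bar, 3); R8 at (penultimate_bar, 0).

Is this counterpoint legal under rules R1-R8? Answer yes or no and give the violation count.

No (4 violations)

bar 0: v0=F3 v1=F4 (P8)
bar 1: v0=E3 v1=A3 (P4)
bar 2: v0=D3 v1=G3 (P4)
bar 3: v0=F3 v1=D4 (M6)
bar 4: v0=G3 v1=A3 (M2)
bar 5: v0=E3 v1=E4 (P8)
bar 6: v0=F3 v1=F4 (P8)
  R4 @ bar2.0: D3/G3 P4 untreated
  R4 @ bar4.0: G3/A3 M2 untreated
  R8 @ bar5.0: penult P8 not 3rd/6th
  R1 @ bar6.0: E3/E4 P8 -> F3/F4 P8 similar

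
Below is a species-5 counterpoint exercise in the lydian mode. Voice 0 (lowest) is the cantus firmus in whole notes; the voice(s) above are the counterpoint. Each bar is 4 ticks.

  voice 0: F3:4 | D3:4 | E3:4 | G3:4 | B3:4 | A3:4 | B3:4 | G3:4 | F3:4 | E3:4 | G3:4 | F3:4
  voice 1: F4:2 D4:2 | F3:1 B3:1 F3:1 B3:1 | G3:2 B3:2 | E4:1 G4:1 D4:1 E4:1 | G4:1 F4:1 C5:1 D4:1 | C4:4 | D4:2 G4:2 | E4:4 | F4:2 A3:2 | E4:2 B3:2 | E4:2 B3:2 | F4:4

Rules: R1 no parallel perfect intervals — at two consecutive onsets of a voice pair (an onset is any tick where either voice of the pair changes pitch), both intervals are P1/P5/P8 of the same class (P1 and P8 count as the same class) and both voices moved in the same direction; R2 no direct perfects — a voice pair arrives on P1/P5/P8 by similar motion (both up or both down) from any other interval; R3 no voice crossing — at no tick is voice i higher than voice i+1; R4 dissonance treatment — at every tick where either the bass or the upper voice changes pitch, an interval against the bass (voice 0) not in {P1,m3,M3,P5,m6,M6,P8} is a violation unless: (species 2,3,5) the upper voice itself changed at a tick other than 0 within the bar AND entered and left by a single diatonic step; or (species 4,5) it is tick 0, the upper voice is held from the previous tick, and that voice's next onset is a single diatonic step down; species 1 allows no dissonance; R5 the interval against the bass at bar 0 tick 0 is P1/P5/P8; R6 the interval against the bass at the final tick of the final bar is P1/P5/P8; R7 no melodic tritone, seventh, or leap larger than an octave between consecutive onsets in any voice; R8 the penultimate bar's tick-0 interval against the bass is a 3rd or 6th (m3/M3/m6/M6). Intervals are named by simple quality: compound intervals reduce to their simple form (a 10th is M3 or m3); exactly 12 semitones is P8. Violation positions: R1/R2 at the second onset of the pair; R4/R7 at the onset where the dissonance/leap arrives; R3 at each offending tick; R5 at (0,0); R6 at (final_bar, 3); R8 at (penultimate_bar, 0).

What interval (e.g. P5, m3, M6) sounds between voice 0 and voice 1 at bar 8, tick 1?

voice 0=F3 voice 1=F4 -> P8

P8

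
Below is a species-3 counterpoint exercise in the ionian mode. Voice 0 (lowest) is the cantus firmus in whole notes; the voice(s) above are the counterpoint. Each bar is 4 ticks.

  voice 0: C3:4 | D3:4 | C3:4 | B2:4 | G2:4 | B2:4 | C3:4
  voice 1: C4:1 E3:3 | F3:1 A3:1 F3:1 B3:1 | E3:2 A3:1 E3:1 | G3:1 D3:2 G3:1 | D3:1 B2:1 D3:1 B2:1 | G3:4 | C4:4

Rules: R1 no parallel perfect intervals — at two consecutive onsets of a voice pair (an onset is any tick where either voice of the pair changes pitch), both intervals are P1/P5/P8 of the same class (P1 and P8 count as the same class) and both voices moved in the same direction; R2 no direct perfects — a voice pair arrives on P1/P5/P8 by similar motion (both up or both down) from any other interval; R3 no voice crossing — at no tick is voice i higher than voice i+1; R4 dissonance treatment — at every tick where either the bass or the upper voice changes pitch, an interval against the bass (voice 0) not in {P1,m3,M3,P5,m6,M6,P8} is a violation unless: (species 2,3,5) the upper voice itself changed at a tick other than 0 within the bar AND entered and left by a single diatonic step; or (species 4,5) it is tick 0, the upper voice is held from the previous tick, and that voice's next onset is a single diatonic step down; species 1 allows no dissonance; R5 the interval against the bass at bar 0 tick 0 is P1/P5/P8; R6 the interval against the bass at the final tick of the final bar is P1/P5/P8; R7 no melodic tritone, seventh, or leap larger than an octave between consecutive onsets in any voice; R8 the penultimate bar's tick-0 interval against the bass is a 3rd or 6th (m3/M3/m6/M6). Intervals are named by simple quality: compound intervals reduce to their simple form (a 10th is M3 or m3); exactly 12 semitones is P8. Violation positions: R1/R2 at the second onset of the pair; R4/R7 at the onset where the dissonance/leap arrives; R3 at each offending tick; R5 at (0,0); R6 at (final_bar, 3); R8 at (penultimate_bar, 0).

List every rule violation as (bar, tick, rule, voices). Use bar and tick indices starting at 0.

(1, 3, R7, (1,))
(4, 0, R2, (0, 1))
(6, 0, R2, (0, 1))

bar 0: v0=C3 v1=C4 downbeat P8
bar 1: v0=D3 v1=F3 downbeat m3
bar 2: v0=C3 v1=E3 downbeat M3
bar 3: v0=B2 v1=G3 downbeat m6
bar 4: v0=G2 v1=D3 downbeat P5
bar 5: v0=B2 v1=G3 downbeat m6
bar 6: v0=C3 v1=C4 downbeat P8
  -> R7 @ bar 1 tick 3 v(1,): F3->B3 leap 6st
  -> R2 @ bar 4 tick 0 v(0, 1): B2/G3 m6 -> G2/D3 P5 similar
  -> R2 @ bar 6 tick 0 v(0, 1): B2/G3 m6 -> C3/C4 P8 similar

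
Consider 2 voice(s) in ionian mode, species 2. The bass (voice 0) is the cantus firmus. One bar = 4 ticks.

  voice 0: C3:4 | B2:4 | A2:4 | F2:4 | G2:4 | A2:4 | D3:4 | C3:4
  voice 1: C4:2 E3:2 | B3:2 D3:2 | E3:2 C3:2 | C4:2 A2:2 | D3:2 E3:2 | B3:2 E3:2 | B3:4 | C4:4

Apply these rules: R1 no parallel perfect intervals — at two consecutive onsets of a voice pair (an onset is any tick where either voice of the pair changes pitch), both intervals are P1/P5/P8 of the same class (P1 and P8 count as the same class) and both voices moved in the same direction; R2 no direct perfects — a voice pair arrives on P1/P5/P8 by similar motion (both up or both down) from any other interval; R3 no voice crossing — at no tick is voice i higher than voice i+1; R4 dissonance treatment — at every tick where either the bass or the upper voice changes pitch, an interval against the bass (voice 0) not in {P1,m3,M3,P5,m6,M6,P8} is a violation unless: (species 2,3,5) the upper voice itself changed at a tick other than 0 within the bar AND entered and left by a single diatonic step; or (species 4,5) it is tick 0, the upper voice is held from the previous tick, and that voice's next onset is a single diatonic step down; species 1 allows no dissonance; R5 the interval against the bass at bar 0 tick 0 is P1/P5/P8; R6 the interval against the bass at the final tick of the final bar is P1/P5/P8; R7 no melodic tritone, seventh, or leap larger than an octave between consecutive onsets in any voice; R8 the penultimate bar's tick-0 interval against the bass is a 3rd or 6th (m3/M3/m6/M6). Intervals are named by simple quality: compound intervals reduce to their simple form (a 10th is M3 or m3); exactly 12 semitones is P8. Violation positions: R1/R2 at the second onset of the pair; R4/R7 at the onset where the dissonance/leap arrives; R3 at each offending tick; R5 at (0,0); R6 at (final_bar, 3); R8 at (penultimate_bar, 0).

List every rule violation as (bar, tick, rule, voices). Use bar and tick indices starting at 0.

(3, 2, R7, (1,))
(4, 0, R2, (0, 1))
(5, 0, R4, (0, 1))

bar 0: v0=C3 v1=C4 downbeat P8
bar 1: v0=B2 v1=B3 downbeat P8
bar 2: v0=A2 v1=E3 downbeat P5
bar 3: v0=F2 v1=C4 downbeat P5
bar 4: v0=G2 v1=D3 downbeat P5
bar 5: v0=A2 v1=B3 downbeat M2
bar 6: v0=D3 v1=B3 downbeat M6
bar 7: v0=C3 v1=C4 downbeat P8
  -> R7 @ bar 3 tick 2 v(1,): C4->A2 leap 15st
  -> R2 @ bar 4 tick 0 v(0, 1): F2/A2 M3 -> G2/D3 P5 similar
  -> R4 @ bar 5 tick 0 v(0, 1): A2/B3 M2 untreated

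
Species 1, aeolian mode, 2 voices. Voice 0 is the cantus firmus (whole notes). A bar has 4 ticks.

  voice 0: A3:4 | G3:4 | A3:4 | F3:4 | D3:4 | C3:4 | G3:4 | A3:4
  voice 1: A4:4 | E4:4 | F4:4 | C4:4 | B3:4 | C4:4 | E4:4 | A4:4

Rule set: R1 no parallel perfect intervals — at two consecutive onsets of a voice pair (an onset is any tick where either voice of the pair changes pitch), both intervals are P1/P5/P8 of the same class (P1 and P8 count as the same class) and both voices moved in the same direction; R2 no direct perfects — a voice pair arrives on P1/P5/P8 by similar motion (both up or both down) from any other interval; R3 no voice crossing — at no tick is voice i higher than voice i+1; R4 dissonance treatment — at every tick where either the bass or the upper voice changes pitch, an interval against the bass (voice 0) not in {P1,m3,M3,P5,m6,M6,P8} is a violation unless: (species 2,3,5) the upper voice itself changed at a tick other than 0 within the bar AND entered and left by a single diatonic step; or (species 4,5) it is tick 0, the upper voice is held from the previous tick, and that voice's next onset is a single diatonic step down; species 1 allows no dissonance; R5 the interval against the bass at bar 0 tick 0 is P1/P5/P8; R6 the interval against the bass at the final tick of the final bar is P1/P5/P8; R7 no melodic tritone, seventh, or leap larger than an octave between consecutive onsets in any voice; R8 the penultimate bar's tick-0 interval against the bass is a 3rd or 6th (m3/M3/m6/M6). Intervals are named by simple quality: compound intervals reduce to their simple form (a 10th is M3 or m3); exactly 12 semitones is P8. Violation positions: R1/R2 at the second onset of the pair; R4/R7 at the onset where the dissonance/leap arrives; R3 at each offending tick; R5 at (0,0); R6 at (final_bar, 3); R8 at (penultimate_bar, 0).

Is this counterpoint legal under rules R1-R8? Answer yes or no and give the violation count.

No (2 violations)

bar 0: v0=A3 v1=A4 (P8)
bar 1: v0=G3 v1=E4 (M6)
bar 2: v0=A3 v1=F4 (m6)
bar 3: v0=F3 v1=C4 (P5)
bar 4: v0=D3 v1=B3 (M6)
bar 5: v0=C3 v1=C4 (P8)
bar 6: v0=G3 v1=E4 (M6)
bar 7: v0=A3 v1=A4 (P8)
  R2 @ bar3.0: A3/F4 m6 -> F3/C4 P5 similar
  R2 @ bar7.0: G3/E4 M6 -> A3/A4 P8 similar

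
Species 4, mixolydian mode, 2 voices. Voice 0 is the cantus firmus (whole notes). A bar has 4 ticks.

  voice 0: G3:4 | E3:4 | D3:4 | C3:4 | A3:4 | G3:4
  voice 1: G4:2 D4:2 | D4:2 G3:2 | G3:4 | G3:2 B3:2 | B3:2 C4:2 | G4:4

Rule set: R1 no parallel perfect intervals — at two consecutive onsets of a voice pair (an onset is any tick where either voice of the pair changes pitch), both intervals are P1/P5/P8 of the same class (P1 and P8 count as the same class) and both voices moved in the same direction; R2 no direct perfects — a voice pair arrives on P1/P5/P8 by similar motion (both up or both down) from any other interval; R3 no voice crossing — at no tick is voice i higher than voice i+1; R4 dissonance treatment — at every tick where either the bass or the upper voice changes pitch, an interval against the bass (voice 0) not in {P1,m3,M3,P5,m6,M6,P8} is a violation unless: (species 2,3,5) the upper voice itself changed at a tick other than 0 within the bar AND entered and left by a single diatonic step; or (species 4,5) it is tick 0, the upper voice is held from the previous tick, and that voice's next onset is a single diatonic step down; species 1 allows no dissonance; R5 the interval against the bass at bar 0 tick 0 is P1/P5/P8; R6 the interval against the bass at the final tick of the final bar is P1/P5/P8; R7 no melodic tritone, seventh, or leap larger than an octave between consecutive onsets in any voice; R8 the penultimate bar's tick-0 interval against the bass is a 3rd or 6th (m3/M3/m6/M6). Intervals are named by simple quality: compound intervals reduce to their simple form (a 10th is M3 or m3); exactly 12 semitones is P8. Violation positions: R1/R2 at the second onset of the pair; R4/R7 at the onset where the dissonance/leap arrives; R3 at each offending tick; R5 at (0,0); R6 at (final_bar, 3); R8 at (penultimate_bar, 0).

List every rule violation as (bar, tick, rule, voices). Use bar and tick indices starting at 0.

(1, 0, R4, (0, 1))
(2, 0, R4, (0, 1))
(3, 2, R4, (0, 1))
(4, 0, R4, (0, 1))
(4, 0, R8, (0, 1))

bar 0: v0=G3 v1=G4 downbeat P8
bar 1: v0=E3 v1=D4 downbeat m7
bar 2: v0=D3 v1=G3 downbeat P4
bar 3: v0=C3 v1=G3 downbeat P5
bar 4: v0=A3 v1=B3 downbeat M2
bar 5: v0=G3 v1=G4 downbeat P8
  -> R4 @ bar 1 tick 0 v(0, 1): E3/D4 m7 untreated
  -> R4 @ bar 2 tick 0 v(0, 1): D3/G3 P4 untreated
  -> R4 @ bar 3 tick 2 v(0, 1): C3/B3 M7 untreated
  -> R4 @ bar 4 tick 0 v(0, 1): A3/B3 M2 untreated
  -> R8 @ bar 4 tick 0 v(0, 1): penult M2 not 3rd/6th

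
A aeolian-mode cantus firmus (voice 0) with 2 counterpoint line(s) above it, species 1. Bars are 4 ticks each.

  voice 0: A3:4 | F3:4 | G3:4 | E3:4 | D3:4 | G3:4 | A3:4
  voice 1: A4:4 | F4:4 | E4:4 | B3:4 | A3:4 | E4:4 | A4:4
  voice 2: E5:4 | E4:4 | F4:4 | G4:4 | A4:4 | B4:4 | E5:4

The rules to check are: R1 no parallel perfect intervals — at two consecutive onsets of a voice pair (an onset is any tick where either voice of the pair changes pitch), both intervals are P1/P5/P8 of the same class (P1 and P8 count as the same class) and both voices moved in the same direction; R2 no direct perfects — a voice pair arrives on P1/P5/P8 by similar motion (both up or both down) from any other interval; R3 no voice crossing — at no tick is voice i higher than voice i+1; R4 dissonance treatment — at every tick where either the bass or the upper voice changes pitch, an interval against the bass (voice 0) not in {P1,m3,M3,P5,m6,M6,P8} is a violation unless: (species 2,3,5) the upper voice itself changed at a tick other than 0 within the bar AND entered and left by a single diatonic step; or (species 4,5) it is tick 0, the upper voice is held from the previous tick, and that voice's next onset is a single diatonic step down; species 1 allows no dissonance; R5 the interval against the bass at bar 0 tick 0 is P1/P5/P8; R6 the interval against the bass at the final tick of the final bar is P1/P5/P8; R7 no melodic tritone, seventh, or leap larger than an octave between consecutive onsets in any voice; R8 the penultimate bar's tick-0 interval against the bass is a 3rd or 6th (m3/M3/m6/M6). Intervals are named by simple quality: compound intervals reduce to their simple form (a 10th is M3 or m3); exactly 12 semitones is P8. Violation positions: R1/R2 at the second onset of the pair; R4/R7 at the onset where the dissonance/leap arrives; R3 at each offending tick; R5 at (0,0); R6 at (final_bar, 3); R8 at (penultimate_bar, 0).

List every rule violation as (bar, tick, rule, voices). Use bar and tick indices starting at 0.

(1, 0, R1, (0, 1))
(1, 0, R3, (1, 2))
(1, 0, R4, (0, 2))
(1, 1, R3, (1, 2))
(1, 2, R3, (1, 2))
(1, 3, R3, (1, 2))
(2, 0, R4, (0, 2))
(3, 0, R2, (0, 1))
(4, 0, R1, (0, 1))
(5, 0, R2, (1, 2))
(6, 0, R1, (1, 2))
(6, 0, R2, (0, 1))
(6, 0, R2, (0, 2))

bar 0: v0=A3 v1=A4 v2=E5 downbeat P5
bar 1: v0=F3 v1=F4 v2=E4 downbeat M7
bar 2: v0=G3 v1=E4 v2=F4 downbeat m7
bar 3: v0=E3 v1=B3 v2=G4 downbeat m3
bar 4: v0=D3 v1=A3 v2=A4 downbeat P5
bar 5: v0=G3 v1=E4 v2=B4 downbeat M3
bar 6: v0=A3 v1=A4 v2=E5 downbeat P5
  -> R1 @ bar 1 tick 0 v(0, 1): A3/A4 P8 -> F3/F4 P8 similar
  -> R3 @ bar 1 tick 0 v(1, 2): F4 above E4
  -> R4 @ bar 1 tick 0 v(0, 2): F3/E4 M7 untreated
  -> R3 @ bar 1 tick 1 v(1, 2): F4 above E4
  -> R3 @ bar 1 tick 2 v(1, 2): F4 above E4
  -> R3 @ bar 1 tick 3 v(1, 2): F4 above E4
  -> R4 @ bar 2 tick 0 v(0, 2): G3/F4 m7 untreated
  -> R2 @ bar 3 tick 0 v(0, 1): G3/E4 M6 -> E3/B3 P5 similar
  -> R1 @ bar 4 tick 0 v(0, 1): E3/B3 P5 -> D3/A3 P5 similar
  -> R2 @ bar 5 tick 0 v(1, 2): A3/A4 P8 -> E4/B4 P5 similar
  -> R1 @ bar 6 tick 0 v(1, 2): E4/B4 P5 -> A4/E5 P5 similar
  -> R2 @ bar 6 tick 0 v(0, 1): G3/E4 M6 -> A3/A4 P8 similar
  -> R2 @ bar 6 tick 0 v(0, 2): G3/B4 M3 -> A3/E5 P5 similar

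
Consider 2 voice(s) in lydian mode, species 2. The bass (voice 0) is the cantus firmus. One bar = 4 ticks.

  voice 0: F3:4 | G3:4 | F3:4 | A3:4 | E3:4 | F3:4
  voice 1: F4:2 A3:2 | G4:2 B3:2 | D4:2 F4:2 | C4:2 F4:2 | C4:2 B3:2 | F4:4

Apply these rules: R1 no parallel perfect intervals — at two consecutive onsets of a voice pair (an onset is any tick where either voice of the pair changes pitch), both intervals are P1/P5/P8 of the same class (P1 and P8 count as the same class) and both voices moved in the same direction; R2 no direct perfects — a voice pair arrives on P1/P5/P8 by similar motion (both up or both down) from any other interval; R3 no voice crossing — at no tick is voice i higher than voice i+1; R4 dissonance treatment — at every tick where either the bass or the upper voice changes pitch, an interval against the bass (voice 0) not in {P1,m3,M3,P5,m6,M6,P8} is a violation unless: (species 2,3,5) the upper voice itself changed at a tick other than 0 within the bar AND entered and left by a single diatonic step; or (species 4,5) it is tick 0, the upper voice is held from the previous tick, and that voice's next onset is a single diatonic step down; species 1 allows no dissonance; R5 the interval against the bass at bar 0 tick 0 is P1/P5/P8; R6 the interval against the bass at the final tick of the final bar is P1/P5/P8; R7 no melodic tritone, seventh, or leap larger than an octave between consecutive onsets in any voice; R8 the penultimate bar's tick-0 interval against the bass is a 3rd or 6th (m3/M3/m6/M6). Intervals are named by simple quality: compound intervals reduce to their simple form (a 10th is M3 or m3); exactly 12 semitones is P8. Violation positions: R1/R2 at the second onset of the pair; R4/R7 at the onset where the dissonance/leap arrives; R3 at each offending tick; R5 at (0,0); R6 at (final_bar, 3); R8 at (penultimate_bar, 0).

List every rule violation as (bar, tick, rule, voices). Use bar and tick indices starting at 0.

(1, 0, R2, (0, 1))
(1, 0, R7, (1,))
(5, 0, R2, (0, 1))
(5, 0, R7, (1,))

bar 0: v0=F3 v1=F4 downbeat P8
bar 1: v0=G3 v1=G4 downbeat P8
bar 2: v0=F3 v1=D4 downbeat M6
bar 3: v0=A3 v1=C4 downbeat m3
bar 4: v0=E3 v1=C4 downbeat m6
bar 5: v0=F3 v1=F4 downbeat P8
  -> R2 @ bar 1 tick 0 v(0, 1): F3/A3 M3 -> G3/G4 P8 similar
  -> R7 @ bar 1 tick 0 v(1,): A3->G4 leap 10st
  -> R2 @ bar 5 tick 0 v(0, 1): E3/B3 P5 -> F3/F4 P8 similar
  -> R7 @ bar 5 tick 0 v(1,): B3->F4 leap 6st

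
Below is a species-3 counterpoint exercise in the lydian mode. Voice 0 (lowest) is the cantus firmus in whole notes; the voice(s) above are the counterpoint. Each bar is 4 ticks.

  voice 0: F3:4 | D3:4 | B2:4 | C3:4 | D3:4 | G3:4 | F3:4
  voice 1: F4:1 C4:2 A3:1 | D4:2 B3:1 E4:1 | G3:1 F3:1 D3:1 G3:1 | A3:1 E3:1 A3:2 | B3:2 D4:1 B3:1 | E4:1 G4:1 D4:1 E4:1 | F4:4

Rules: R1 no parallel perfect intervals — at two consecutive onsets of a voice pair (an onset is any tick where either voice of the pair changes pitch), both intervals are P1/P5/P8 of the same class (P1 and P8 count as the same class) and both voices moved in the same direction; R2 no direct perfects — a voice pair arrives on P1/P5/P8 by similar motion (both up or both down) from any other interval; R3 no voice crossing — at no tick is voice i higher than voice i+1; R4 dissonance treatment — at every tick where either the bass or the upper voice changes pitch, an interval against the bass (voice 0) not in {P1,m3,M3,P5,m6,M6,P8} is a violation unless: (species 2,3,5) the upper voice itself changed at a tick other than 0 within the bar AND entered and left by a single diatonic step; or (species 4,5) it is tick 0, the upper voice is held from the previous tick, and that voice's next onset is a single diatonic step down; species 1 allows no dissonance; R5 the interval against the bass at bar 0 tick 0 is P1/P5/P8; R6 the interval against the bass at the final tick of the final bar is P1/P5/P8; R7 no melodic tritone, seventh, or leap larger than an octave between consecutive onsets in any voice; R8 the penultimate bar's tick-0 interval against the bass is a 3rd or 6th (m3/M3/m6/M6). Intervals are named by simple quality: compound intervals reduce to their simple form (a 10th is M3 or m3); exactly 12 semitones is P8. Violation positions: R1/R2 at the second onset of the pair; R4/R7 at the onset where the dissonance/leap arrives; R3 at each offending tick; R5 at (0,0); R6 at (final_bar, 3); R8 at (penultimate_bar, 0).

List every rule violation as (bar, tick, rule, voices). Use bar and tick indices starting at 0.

(1, 3, R4, (0, 1))
(2, 1, R4, (0, 1))

bar 0: v0=F3 v1=F4 downbeat P8
bar 1: v0=D3 v1=D4 downbeat P8
bar 2: v0=B2 v1=G3 downbeat m6
bar 3: v0=C3 v1=A3 downbeat M6
bar 4: v0=D3 v1=B3 downbeat M6
bar 5: v0=G3 v1=E4 downbeat M6
bar 6: v0=F3 v1=F4 downbeat P8
  -> R4 @ bar 1 tick 3 v(0, 1): D3/E4 M2 untreated
  -> R4 @ bar 2 tick 1 v(0, 1): B2/F3 TT untreated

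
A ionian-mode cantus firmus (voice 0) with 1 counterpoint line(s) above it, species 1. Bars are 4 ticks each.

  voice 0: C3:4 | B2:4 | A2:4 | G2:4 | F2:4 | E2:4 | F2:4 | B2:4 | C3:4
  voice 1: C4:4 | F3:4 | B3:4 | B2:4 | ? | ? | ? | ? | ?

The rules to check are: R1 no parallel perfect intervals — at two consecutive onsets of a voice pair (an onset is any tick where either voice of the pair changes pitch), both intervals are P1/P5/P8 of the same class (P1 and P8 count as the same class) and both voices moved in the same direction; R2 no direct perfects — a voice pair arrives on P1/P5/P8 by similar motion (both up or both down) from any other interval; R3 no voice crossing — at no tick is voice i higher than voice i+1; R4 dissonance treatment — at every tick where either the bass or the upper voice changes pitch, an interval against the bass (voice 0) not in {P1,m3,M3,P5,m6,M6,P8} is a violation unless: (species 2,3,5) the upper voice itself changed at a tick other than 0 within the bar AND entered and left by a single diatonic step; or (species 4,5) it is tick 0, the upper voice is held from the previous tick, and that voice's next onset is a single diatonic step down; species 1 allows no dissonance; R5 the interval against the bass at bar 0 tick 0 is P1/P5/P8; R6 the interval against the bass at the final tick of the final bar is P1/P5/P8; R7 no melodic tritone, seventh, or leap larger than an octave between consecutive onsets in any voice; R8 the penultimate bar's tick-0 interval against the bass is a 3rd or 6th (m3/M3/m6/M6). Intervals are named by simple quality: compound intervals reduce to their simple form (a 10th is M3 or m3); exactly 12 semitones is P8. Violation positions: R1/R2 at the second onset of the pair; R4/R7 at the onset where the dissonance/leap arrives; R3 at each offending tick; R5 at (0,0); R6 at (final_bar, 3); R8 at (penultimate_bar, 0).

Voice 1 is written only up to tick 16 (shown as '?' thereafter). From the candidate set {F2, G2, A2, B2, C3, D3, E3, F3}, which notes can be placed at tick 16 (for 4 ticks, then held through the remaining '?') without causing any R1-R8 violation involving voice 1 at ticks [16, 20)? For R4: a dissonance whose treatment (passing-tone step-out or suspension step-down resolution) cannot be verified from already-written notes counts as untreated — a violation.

F2: violates R2,R7
G2: violates R4
A2: legal
B2: violates R4
C3: legal
D3: legal
E3: violates R4
F3: violates R7

{A2, C3, D3}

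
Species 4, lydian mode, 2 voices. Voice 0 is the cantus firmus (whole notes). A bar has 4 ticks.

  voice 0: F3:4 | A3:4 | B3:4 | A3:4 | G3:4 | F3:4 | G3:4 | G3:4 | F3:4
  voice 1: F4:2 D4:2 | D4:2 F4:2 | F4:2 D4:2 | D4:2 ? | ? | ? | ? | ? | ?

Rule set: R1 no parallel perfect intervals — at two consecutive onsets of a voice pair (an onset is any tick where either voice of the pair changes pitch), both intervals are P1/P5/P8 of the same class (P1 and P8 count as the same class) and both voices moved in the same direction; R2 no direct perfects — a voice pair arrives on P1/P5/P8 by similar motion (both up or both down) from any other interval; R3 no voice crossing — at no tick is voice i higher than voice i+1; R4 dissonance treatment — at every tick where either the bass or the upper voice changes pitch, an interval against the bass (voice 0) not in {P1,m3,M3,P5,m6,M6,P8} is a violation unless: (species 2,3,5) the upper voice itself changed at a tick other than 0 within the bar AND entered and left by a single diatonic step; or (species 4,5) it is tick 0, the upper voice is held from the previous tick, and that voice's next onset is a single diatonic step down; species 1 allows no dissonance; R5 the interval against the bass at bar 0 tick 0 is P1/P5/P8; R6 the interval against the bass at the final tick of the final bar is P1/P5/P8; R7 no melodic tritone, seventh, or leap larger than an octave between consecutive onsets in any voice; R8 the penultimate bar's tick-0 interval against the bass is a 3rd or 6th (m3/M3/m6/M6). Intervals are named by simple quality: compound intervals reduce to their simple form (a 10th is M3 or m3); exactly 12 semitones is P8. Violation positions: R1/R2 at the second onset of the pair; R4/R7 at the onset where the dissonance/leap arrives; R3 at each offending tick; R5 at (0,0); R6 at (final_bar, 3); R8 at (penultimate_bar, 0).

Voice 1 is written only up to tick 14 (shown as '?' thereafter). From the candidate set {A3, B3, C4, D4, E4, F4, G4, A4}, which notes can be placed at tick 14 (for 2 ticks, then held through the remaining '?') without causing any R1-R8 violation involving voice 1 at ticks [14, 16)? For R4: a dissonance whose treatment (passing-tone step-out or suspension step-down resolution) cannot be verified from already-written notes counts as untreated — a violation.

{A3, A4, C4, D4, E4, F4}

A3: legal
B3: violates R4
C4: legal
D4: legal
E4: legal
F4: legal
G4: violates R4
A4: legal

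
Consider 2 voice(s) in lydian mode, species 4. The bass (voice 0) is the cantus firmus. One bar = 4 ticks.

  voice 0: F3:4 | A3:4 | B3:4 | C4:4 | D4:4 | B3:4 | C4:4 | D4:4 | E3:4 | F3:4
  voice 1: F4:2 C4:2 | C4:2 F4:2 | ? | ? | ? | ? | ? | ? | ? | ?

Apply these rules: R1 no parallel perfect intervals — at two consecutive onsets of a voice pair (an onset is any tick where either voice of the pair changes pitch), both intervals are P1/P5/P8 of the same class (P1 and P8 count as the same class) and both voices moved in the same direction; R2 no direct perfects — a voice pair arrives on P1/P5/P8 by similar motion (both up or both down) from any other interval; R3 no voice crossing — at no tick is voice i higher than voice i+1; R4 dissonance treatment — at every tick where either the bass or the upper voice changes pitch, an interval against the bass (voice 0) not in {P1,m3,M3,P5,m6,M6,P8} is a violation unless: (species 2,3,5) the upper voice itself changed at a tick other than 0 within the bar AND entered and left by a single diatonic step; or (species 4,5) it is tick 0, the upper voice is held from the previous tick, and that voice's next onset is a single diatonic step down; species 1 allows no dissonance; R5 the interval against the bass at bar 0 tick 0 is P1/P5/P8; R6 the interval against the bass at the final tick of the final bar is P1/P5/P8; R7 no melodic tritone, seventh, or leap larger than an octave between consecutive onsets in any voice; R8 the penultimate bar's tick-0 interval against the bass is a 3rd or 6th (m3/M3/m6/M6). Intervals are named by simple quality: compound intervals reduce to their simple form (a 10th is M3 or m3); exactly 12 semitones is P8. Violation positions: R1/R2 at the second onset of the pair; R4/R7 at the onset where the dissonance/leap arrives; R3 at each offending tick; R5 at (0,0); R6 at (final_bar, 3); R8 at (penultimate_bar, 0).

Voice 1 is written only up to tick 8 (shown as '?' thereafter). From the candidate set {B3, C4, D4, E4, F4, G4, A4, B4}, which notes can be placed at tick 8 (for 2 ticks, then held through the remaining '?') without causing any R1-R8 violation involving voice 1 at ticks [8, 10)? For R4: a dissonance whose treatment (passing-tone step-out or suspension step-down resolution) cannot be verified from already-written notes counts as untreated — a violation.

B3: violates R7
C4: violates R4
D4: legal
E4: violates R4
F4: violates R4
G4: legal
A4: violates R4
B4: violates R2,R7

{D4, G4}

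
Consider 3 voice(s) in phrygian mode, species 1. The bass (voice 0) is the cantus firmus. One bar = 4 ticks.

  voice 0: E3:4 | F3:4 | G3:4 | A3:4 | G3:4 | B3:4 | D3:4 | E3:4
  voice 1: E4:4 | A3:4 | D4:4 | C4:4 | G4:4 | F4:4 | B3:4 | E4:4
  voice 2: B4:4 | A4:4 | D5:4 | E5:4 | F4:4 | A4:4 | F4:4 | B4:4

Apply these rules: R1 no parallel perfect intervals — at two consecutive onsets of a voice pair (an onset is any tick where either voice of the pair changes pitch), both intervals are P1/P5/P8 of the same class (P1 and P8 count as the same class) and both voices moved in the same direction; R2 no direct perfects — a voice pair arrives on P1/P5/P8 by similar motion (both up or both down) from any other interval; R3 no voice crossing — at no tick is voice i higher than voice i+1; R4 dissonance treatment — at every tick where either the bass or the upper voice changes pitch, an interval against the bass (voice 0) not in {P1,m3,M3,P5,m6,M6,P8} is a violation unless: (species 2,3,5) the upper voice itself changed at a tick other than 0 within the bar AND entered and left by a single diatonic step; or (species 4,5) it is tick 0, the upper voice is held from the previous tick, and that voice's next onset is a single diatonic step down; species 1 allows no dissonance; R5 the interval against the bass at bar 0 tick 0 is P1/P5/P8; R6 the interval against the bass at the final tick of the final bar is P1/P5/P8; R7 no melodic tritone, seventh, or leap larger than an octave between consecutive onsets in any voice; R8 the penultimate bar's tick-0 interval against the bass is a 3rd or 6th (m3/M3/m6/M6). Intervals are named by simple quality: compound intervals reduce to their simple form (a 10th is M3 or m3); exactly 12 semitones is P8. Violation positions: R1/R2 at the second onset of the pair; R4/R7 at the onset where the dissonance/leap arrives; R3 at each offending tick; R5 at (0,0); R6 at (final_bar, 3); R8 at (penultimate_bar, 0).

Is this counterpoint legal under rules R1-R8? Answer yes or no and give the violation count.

bar 0: v0=E3 v1=E4 v2=B4 (P5)
bar 1: v0=F3 v1=A3 v2=A4 (M3)
bar 2: v0=G3 v1=D4 v2=D5 (P5)
bar 3: v0=A3 v1=C4 v2=E5 (P5)
bar 4: v0=G3 v1=G4 v2=F4 (m7)
bar 5: v0=B3 v1=F4 v2=A4 (m7)
bar 6: v0=D3 v1=B3 v2=F4 (m3)
bar 7: v0=E3 v1=E4 v2=B4 (P5)
  R2 @ bar1.0: E4/B4 P5 -> A3/A4 P8 similar
  R1 @ bar2.0: A3/A4 P8 -> D4/D5 P8 similar
  R2 @ bar2.0: F3/A3 M3 -> G3/D4 P5 similar
  R2 @ bar2.0: F3/A4 M3 -> G3/D5 P5 similar
  R1 @ bar3.0: G3/D5 P5 -> A3/E5 P5 similar
  R3 @ bar4.0: G4 above F4
  R4 @ bar4.0: G3/F4 m7 untreated
  R7 @ bar4.0: E5->F4 leap 11st
  R3 @ bar4.1: G4 above F4
  R3 @ bar4.2: G4 above F4
  R3 @ bar4.3: G4 above F4
  R4 @ bar5.0: B3/F4 TT untreated
  R4 @ bar5.0: B3/A4 m7 untreated
  R7 @ bar6.0: F4->B3 leap 6st
  R2 @ bar7.0: D3/B3 M6 -> E3/E4 P8 similar
  R2 @ bar7.0: D3/F4 m3 -> E3/B4 P5 similar
  R2 @ bar7.0: B3/F4 TT -> E4/B4 P5 similar
  R7 @ bar7.0: F4->B4 leap 6st

No (18 violations)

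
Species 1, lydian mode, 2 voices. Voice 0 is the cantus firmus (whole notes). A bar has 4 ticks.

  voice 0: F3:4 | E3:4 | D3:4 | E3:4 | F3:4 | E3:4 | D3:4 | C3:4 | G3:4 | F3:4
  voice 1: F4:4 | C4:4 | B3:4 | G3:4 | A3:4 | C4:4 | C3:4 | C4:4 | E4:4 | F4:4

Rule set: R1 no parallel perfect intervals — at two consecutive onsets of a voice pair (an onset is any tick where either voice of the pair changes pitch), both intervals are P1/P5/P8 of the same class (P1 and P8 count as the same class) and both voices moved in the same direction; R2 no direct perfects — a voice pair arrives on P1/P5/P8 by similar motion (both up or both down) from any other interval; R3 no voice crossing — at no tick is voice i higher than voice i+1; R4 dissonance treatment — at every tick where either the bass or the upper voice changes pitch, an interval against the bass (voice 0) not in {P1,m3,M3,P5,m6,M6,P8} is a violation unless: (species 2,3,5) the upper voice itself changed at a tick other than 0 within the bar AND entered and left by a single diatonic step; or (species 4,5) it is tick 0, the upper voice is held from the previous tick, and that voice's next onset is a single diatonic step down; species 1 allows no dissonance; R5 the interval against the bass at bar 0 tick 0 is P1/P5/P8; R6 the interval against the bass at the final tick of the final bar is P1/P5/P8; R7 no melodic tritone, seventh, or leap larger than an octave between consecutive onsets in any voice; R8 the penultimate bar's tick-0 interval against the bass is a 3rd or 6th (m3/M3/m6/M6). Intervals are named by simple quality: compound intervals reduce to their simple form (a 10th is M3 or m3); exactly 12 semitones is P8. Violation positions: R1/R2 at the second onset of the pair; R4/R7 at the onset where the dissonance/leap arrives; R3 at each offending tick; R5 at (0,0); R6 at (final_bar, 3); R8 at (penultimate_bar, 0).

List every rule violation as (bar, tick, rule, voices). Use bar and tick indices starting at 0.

bar 0: v0=F3 v1=F4 downbeat P8
bar 1: v0=E3 v1=C4 downbeat m6
bar 2: v0=D3 v1=B3 downbeat M6
bar 3: v0=E3 v1=G3 downbeat m3
bar 4: v0=F3 v1=A3 downbeat M3
bar 5: v0=E3 v1=C4 downbeat m6
bar 6: v0=D3 v1=C3 downbeat M2
bar 7: v0=C3 v1=C4 downbeat P8
bar 8: v0=G3 v1=E4 downbeat M6
bar 9: v0=F3 v1=F4 downbeat P8
  -> R3 @ bar 6 tick 0 v(0, 1): D3 above C3
  -> R4 @ bar 6 tick 0 v(0, 1): D3/C3 M2 untreated
  -> R3 @ bar 6 tick 1 v(0, 1): D3 above C3
  -> R3 @ bar 6 tick 2 v(0, 1): D3 above C3
  -> R3 @ bar 6 tick 3 v(0, 1): D3 above C3

(6, 0, R3, (0, 1))
(6, 0, R4, (0, 1))
(6, 1, R3, (0, 1))
(6, 2, R3, (0, 1))
(6, 3, R3, (0, 1))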